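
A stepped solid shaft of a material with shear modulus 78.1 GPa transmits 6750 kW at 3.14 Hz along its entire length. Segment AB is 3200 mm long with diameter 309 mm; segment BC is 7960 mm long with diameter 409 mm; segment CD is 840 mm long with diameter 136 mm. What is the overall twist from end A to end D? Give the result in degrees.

7.90°

ω = 2π·3.14 = 19.73 rad/s, so T = P/ω = 6750×10³ / 19.73 = 342100 N·m.
J_AB = π(0.309)⁴/32 = 8.95×10^-4 m⁴; J_BC = π(0.409)⁴/32 = 2.75×10^-3 m⁴; J_CD = π(0.136)⁴/32 = 3.36×10^-5 m⁴.
θ = (T/G)·Σ L_i/J_i = (342100/78.1×10⁹)·(3.20/8.95×10^-4 + 7.96/2.75×10^-3 + 0.840/3.36×10^-5) = 0.1379 rad.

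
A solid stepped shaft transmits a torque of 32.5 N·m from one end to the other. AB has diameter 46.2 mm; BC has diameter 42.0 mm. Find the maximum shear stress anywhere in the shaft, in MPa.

2.23 MPa

Under the same torque, τ_max = 16T/(πd³) is largest where d is smallest — segment BC (d = 42.0 mm).
τ_max = 16·32.50/(π·(0.0420)³) = 2.234×10^6 Pa.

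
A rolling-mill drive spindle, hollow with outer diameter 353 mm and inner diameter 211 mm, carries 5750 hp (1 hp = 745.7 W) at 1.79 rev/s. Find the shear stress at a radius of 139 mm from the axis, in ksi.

5.78 ksi

ω = 2π·1.79 = 11.25 rad/s, so T = P/ω = 5750×745.7 / 11.25 = 381200 N·m.
J = π(d_o⁴ − d_i⁴)/32 = π(0.353⁴ − 0.211⁴)/32 = 1.330×10^-3 m⁴.
Shear stress varies linearly with radius: τ = T·r/J = 381200 × 0.139 / 1.330×10^-3 = 3.985×10^7 Pa.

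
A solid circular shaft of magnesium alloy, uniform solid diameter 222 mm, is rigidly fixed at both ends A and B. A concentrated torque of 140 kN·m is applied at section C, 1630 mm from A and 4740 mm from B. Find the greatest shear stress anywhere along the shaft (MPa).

48.5 MPa

With uniform GJ and both ends fixed, compatibility θ_AC = θ_CB gives T_A·a = T_B·b, together with T_A + T_B = T₀.
T_A = T₀·b/(a+b) = 140000·4740/6370 = 104200 N·m; T_B = 35820 N·m.
τ in each portion: τ_AC = 4.85×10^7 Pa, τ_CB = 1.67×10^7 Pa; maximum is in AC.
τ_max = T_AC·r/J = 104200·0.111/2.38×10^-4 = 4.849×10^7 Pa.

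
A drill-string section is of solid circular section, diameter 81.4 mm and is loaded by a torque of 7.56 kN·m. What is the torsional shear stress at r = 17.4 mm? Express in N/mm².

J = πd⁴/32 = π(0.0814)⁴/32 = 4.310×10^-6 m⁴.
Shear stress varies linearly with radius: τ = T·r/J = 7560 × 0.0174 / 4.310×10^-6 = 3.052×10^7 Pa.

30.5 N/mm²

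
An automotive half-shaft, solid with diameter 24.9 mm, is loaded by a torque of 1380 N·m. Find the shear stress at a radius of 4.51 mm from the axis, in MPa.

J = πd⁴/32 = π(0.0249)⁴/32 = 3.774×10^-8 m⁴.
Shear stress varies linearly with radius: τ = T·r/J = 1380 × 0.00451 / 3.774×10^-8 = 1.649×10^8 Pa.

165 MPa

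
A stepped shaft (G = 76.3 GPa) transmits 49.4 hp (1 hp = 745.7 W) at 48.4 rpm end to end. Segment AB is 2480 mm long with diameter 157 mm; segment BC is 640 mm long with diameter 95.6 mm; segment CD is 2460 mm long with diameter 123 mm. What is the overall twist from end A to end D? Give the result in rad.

ω = 2π·48.4/60 = 5.068 rad/s, so T = P/ω = 49.4×745.7 / 5.068 = 7268 N·m.
J_AB = π(0.157)⁴/32 = 5.96×10^-5 m⁴; J_BC = π(0.0956)⁴/32 = 8.20×10^-6 m⁴; J_CD = π(0.123)⁴/32 = 2.25×10^-5 m⁴.
θ = (T/G)·Σ L_i/J_i = (7268/76.3×10⁹)·(2.48/5.96×10^-5 + 0.640/8.20×10^-6 + 2.46/2.25×10^-5) = 0.02182 rad.

0.0218 rad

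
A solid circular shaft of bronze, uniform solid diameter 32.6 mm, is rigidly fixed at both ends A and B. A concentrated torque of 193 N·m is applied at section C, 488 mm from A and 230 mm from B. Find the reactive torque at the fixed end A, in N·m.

With uniform GJ and both ends fixed, compatibility θ_AC = θ_CB gives T_A·a = T_B·b, together with T_A + T_B = T₀.
T_A = T₀·b/(a+b) = 193.0·230/718.0 = 61.82 N·m; T_B = 131.2 N·m.

61.8 N·m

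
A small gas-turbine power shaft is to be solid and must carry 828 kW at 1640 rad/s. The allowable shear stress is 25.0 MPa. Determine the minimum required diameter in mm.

ω = 1640 rad/s, so T = P/ω = 828×10³ / 1640 = 504.9 N·m.
For a solid shaft τ_max = 16T/(πd³), so d = (16T/(π τ_allow))^(1/3) = (16·504.9/(π·2.50×10^7))^(1/3) = 0.04685 m.

46.9 mm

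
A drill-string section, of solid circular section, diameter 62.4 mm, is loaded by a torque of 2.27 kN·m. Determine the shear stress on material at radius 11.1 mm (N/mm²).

J = πd⁴/32 = π(0.0624)⁴/32 = 1.488×10^-6 m⁴.
Shear stress varies linearly with radius: τ = T·r/J = 2270 × 0.0111 / 1.488×10^-6 = 1.693×10^7 Pa.

16.9 N/mm²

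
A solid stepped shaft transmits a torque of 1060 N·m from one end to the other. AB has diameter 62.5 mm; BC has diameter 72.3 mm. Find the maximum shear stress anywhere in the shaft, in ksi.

Under the same torque, τ_max = 16T/(πd³) is largest where d is smallest — segment AB (d = 62.5 mm).
τ_max = 16·1060/(π·(0.0625)³) = 2.211×10^7 Pa.

3.21 ksi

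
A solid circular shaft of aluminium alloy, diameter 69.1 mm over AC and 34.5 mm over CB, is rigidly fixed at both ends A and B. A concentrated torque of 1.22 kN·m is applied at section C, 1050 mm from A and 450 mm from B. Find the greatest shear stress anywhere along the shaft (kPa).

Compatibility: T_A·a/J_AC = T_B·b/J_CB with T_A + T_B = T₀.
J_AC = 2.24×10^-6 m⁴, J_CB = 1.39×10^-7 m⁴, so T_A = T₀·(J_AC/a)/((J_AC/a)+(J_CB/b)) = 1066 N·m, T_B = 154.5 N·m.
τ in each portion: τ_AC = 1.64×10^7 Pa, τ_CB = 1.92×10^7 Pa; maximum is in CB.
τ_max = T_CB·r/J = 154.5·0.0173/1.39×10^-7 = 1.916×10^7 Pa.

19200 kPa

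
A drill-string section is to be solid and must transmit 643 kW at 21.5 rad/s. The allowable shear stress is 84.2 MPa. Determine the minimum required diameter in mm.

122 mm

ω = 21.5 rad/s, so T = P/ω = 643×10³ / 21.50 = 29910 N·m.
For a solid shaft τ_max = 16T/(πd³), so d = (16T/(π τ_allow))^(1/3) = (16·29910/(π·8.42×10^7))^(1/3) = 0.1218 m.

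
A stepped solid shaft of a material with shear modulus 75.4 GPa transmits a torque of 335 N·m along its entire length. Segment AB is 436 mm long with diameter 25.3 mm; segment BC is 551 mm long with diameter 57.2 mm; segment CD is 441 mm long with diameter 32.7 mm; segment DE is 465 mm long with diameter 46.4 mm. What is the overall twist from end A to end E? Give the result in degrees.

4.15°

J_AB = π(0.0253)⁴/32 = 4.02×10^-8 m⁴; J_BC = π(0.0572)⁴/32 = 1.05×10^-6 m⁴; J_CD = π(0.0327)⁴/32 = 1.12×10^-7 m⁴; J_DE = π(0.0464)⁴/32 = 4.55×10^-7 m⁴.
θ = (T/G)·Σ L_i/J_i = (335.0/75.4×10⁹)·(0.436/4.02×10^-8 + 0.551/1.05×10^-6 + 0.441/1.12×10^-7 + 0.465/4.55×10^-7) = 0.07248 rad.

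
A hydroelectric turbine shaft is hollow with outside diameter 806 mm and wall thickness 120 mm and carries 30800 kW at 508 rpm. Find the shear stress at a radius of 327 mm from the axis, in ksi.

0.876 ksi

ω = 2π·508/60 = 53.20 rad/s, so T = P/ω = 30800×10³ / 53.20 = 579000 N·m.
J = π(d_o⁴ − d_i⁴)/32 = π(0.806⁴ − 0.566⁴)/32 = 0.03136 m⁴.
Shear stress varies linearly with radius: τ = T·r/J = 579000 × 0.327 / 0.03136 = 6.038×10^6 Pa.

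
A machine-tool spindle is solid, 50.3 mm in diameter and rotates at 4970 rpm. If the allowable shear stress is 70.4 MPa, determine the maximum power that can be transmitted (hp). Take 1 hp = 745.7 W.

1230 hp

J = πd⁴/32 = π(0.0503)⁴/32 = 6.285×10^-7 m⁴.
T_max = τ_allow·J/r = 7.04×10^7 × 6.285×10^-7 / 0.0251 = 1759 N·m.
ω = 2π·4970/60 = 520.5 rad/s, so P_max = T_max·ω = 9.156×10^5 W.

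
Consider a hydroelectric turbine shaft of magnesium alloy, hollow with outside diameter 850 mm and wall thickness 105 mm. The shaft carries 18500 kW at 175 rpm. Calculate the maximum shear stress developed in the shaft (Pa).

ω = 2π·175/60 = 18.33 rad/s, so T = P/ω = 18500×10³ / 18.33 = 1.009e6 N·m.
J = π(d_o⁴ − d_i⁴)/32 = π(0.850⁴ − 0.640⁴)/32 = 0.03478 m⁴.
τ_max = T·r/J = 1.009e6 × 0.425 / 0.03478 = 1.234×10^7 Pa.

1.23e7 Pa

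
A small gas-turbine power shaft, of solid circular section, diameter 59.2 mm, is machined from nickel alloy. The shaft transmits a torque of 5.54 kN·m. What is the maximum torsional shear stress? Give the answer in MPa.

136 MPa

J = πd⁴/32 = π(0.0592)⁴/32 = 1.206×10^-6 m⁴.
τ_max = T·r/J = 5540 × 0.0296 / 1.206×10^-6 = 1.360×10^8 Pa.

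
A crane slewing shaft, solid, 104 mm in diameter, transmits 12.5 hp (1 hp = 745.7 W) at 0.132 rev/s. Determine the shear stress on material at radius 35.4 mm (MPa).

ω = 2π·0.132 = 0.8294 rad/s, so T = P/ω = 12.5×745.7 / 0.8294 = 11240 N·m.
J = πd⁴/32 = π(0.104)⁴/32 = 1.149×10^-5 m⁴.
Shear stress varies linearly with radius: τ = T·r/J = 11240 × 0.0354 / 1.149×10^-5 = 3.464×10^7 Pa.

34.6 MPa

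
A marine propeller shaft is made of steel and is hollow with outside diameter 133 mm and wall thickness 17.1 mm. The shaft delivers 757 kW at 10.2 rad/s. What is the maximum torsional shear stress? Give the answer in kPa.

231000 kPa

ω = 10.2 rad/s, so T = P/ω = 757×10³ / 10.20 = 74220 N·m.
J = π(d_o⁴ − d_i⁴)/32 = π(0.133⁴ − 0.0988⁴)/32 = 2.136×10^-5 m⁴.
τ_max = T·r/J = 74220 × 0.0665 / 2.136×10^-5 = 2.310×10^8 Pa.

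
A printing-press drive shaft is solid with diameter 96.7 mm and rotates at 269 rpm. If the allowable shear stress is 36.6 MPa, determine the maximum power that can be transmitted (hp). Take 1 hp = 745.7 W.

J = πd⁴/32 = π(0.0967)⁴/32 = 8.584×10^-6 m⁴.
T_max = τ_allow·J/r = 3.66×10^7 × 8.584×10^-6 / 0.0484 = 6498 N·m.
ω = 2π·269/60 = 28.17 rad/s, so P_max = T_max·ω = 1.831×10^5 W.

245 hp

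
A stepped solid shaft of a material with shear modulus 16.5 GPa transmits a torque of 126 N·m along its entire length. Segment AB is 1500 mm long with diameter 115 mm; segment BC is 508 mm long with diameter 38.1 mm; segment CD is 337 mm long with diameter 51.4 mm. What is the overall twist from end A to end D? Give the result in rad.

0.0232 rad

J_AB = π(0.115)⁴/32 = 1.72×10^-5 m⁴; J_BC = π(0.0381)⁴/32 = 2.07×10^-7 m⁴; J_CD = π(0.0514)⁴/32 = 6.85×10^-7 m⁴.
θ = (T/G)·Σ L_i/J_i = (126.0/16.5×10⁹)·(1.50/1.72×10^-5 + 0.508/2.07×10^-7 + 0.337/6.85×10^-7) = 0.02317 rad.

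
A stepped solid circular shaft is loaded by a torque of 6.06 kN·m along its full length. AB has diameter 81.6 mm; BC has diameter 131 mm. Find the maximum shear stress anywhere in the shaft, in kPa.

Under the same torque, τ_max = 16T/(πd³) is largest where d is smallest — segment AB (d = 81.6 mm).
τ_max = 16·6060/(π·(0.0816)³) = 5.680×10^7 Pa.

56800 kPa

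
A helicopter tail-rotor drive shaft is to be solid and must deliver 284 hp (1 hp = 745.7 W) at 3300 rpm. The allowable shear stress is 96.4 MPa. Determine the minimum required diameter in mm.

ω = 2π·3300/60 = 345.6 rad/s, so T = P/ω = 284×745.7 / 345.6 = 612.8 N·m.
For a solid shaft τ_max = 16T/(πd³), so d = (16T/(π τ_allow))^(1/3) = (16·612.8/(π·9.64×10^7))^(1/3) = 0.03187 m.

31.9 mm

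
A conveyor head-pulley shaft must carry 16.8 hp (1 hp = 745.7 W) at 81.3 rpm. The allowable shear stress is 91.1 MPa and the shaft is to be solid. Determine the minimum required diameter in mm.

ω = 2π·81.3/60 = 8.514 rad/s, so T = P/ω = 16.8×745.7 / 8.514 = 1471 N·m.
For a solid shaft τ_max = 16T/(πd³), so d = (16T/(π τ_allow))^(1/3) = (16·1471/(π·9.11×10^7))^(1/3) = 0.04349 m.

43.5 mm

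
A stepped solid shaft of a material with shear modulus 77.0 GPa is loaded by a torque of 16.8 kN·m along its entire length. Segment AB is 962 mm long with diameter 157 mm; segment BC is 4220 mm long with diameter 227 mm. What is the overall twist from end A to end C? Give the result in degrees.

0.404°

J_AB = π(0.157)⁴/32 = 5.96×10^-5 m⁴; J_BC = π(0.227)⁴/32 = 2.61×10^-4 m⁴.
θ = (T/G)·Σ L_i/J_i = (16800/77.0×10⁹)·(0.962/5.96×10^-5 + 4.22/2.61×10^-4) = 7.051×10^-3 rad.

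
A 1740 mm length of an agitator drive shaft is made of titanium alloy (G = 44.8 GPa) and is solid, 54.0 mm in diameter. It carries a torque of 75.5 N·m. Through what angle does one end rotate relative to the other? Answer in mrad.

J = πd⁴/32 = π(0.0540)⁴/32 = 8.348×10^-7 m⁴.
θ = T·L/(G·J) = 75.50 × 1.74 / (44.8×10⁹ × 8.348×10^-7) = 3.513×10^-3 rad.

3.51 mrad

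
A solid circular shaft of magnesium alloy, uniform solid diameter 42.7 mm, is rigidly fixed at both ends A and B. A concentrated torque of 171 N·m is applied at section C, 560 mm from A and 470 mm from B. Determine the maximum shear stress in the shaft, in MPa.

6.08 MPa

With uniform GJ and both ends fixed, compatibility θ_AC = θ_CB gives T_A·a = T_B·b, together with T_A + T_B = T₀.
T_A = T₀·b/(a+b) = 171.0·470/1030 = 78.03 N·m; T_B = 92.97 N·m.
τ in each portion: τ_AC = 5.10×10^6 Pa, τ_CB = 6.08×10^6 Pa; maximum is in CB.
τ_max = T_CB·r/J = 92.97·0.0214/3.26×10^-7 = 6.082×10^6 Pa.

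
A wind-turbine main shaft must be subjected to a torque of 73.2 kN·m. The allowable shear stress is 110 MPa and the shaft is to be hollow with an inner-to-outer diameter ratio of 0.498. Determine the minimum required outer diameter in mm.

For a hollow shaft with d_i/d_o = 0.498: τ_max = 16T/(π d_o³ (1−k⁴)), so d_o = [16T/(π τ_allow (1−k⁴))]^(1/3) = [16·73200/(π·1.10×10^8·0.9385)]^(1/3) = 0.1534 m.

153 mm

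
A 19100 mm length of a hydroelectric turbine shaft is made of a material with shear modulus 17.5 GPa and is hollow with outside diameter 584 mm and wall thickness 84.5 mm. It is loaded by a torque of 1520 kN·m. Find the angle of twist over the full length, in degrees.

11.2°

J = π(d_o⁴ − d_i⁴)/32 = π(0.584⁴ − 0.415⁴)/32 = 8.508×10^-3 m⁴.
θ = T·L/(G·J) = 1.520e6 × 19.1 / (17.5×10⁹ × 8.508×10^-3) = 0.1950 rad.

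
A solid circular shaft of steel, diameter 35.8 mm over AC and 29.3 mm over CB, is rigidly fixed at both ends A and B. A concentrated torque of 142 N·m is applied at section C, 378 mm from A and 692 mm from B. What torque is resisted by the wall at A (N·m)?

Compatibility: T_A·a/J_AC = T_B·b/J_CB with T_A + T_B = T₀.
J_AC = 1.61×10^-7 m⁴, J_CB = 7.24×10^-8 m⁴, so T_A = T₀·(J_AC/a)/((J_AC/a)+(J_CB/b)) = 114.0 N·m, T_B = 27.95 N·m.

114 N·m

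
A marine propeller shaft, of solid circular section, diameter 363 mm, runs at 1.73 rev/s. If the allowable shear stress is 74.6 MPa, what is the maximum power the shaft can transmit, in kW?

7620 kW

J = πd⁴/32 = π(0.363)⁴/32 = 1.705×10^-3 m⁴.
T_max = τ_allow·J/r = 7.46×10^7 × 1.705×10^-3 / 0.181 = 700600 N·m.
ω = 2π·1.73 = 10.87 rad/s, so P_max = T_max·ω = 7.616×10^6 W.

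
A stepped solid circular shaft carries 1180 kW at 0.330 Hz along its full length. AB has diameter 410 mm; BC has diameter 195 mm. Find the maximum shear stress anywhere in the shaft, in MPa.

ω = 2π·0.330 = 2.073 rad/s, so T = P/ω = 1180×10³ / 2.073 = 569100 N·m.
Under the same torque, τ_max = 16T/(πd³) is largest where d is smallest — segment BC (d = 195 mm).
τ_max = 16·569100/(π·(0.195)³) = 3.909×10^8 Pa.

391 MPa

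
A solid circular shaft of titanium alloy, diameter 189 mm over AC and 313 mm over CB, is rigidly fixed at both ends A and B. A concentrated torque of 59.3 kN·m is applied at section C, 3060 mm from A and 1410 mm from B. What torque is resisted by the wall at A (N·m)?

3420 N·m

Compatibility: T_A·a/J_AC = T_B·b/J_CB with T_A + T_B = T₀.
J_AC = 1.25×10^-4 m⁴, J_CB = 9.42×10^-4 m⁴, so T_A = T₀·(J_AC/a)/((J_AC/a)+(J_CB/b)) = 3423 N·m, T_B = 55880 N·m.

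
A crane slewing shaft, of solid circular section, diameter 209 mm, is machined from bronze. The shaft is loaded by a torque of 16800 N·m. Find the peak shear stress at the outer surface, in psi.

1360 psi

J = πd⁴/32 = π(0.209)⁴/32 = 1.873×10^-4 m⁴.
τ_max = T·r/J = 16800 × 0.104 / 1.873×10^-4 = 9.372×10^6 Pa.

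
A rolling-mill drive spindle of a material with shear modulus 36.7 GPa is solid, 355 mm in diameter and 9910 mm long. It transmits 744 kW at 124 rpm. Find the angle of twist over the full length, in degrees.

ω = 2π·124/60 = 12.99 rad/s, so T = P/ω = 744×10³ / 12.99 = 57300 N·m.
J = πd⁴/32 = π(0.355)⁴/32 = 1.559×10^-3 m⁴.
θ = T·L/(G·J) = 57300 × 9.91 / (36.7×10⁹ × 1.559×10^-3) = 9.922×10^-3 rad.

0.569°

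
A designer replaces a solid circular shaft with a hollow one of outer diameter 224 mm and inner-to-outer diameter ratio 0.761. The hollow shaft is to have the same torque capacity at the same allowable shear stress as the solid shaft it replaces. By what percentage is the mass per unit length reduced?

Equal τ_max and T ⇒ the solid shaft needs d_s³ = d_o³(1−k⁴), so d_s = 224·(1−0.761⁴)^(1/3) = 195.5 mm.
Area ratio A_h/A_s = d_o²(1−k²)/d_s² = (1−k²)/(1−k⁴)^(2/3) = 0.5526.
Mass saving = 1 − 0.5526 = 44.7 %.

44.7 %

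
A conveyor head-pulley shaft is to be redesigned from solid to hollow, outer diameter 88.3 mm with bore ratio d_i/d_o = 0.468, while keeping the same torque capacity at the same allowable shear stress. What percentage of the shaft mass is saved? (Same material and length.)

Equal τ_max and T ⇒ the solid shaft needs d_s³ = d_o³(1−k⁴), so d_s = 88.3·(1−0.468⁴)^(1/3) = 86.86 mm.
Area ratio A_h/A_s = d_o²(1−k²)/d_s² = (1−k²)/(1−k⁴)^(2/3) = 0.8070.
Mass saving = 1 − 0.8070 = 19.3 %.

19.3 %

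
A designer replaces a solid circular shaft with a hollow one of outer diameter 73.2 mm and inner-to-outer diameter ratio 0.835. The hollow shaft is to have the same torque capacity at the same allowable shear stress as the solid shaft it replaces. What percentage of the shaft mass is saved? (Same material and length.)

Equal τ_max and T ⇒ the solid shaft needs d_s³ = d_o³(1−k⁴), so d_s = 73.2·(1−0.835⁴)^(1/3) = 58.63 mm.
Area ratio A_h/A_s = d_o²(1−k²)/d_s² = (1−k²)/(1−k⁴)^(2/3) = 0.4719.
Mass saving = 1 − 0.4719 = 52.8 %.

52.8 %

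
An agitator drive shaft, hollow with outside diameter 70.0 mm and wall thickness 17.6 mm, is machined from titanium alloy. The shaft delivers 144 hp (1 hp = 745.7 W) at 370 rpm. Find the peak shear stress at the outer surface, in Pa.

ω = 2π·370/60 = 38.75 rad/s, so T = P/ω = 144×745.7 / 38.75 = 2771 N·m.
J = π(d_o⁴ − d_i⁴)/32 = π(0.0700⁴ − 0.0348⁴)/32 = 2.213×10^-6 m⁴.
τ_max = T·r/J = 2771 × 0.0350 / 2.213×10^-6 = 4.383×10^7 Pa.

4.38e7 Pa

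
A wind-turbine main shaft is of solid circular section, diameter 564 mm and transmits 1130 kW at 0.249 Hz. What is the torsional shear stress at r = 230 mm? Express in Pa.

ω = 2π·0.249 = 1.565 rad/s, so T = P/ω = 1130×10³ / 1.565 = 722300 N·m.
J = πd⁴/32 = π(0.564)⁴/32 = 9.934×10^-3 m⁴.
Shear stress varies linearly with radius: τ = T·r/J = 722300 × 0.230 / 9.934×10^-3 = 1.672×10^7 Pa.

1.67e7 Pa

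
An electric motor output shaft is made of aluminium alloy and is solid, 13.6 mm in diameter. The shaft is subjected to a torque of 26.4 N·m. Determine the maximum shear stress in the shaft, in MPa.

53.5 MPa

J = πd⁴/32 = π(0.0136)⁴/32 = 3.359×10^-9 m⁴.
τ_max = T·r/J = 26.40 × 0.00680 / 3.359×10^-9 = 5.345×10^7 Pa.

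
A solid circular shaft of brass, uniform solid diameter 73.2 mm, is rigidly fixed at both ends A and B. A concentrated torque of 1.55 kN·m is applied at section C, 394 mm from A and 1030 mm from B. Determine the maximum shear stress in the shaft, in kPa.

With uniform GJ and both ends fixed, compatibility θ_AC = θ_CB gives T_A·a = T_B·b, together with T_A + T_B = T₀.
T_A = T₀·b/(a+b) = 1550·1030/1424 = 1121 N·m; T_B = 428.9 N·m.
τ in each portion: τ_AC = 1.46×10^7 Pa, τ_CB = 5.57×10^6 Pa; maximum is in AC.
τ_max = T_AC·r/J = 1121·0.0366/2.82×10^-6 = 1.456×10^7 Pa.

14600 kPa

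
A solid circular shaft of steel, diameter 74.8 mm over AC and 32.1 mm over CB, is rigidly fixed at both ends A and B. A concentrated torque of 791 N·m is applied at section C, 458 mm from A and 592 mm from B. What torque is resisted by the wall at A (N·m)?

771 N·m

Compatibility: T_A·a/J_AC = T_B·b/J_CB with T_A + T_B = T₀.
J_AC = 3.07×10^-6 m⁴, J_CB = 1.04×10^-7 m⁴, so T_A = T₀·(J_AC/a)/((J_AC/a)+(J_CB/b)) = 770.8 N·m, T_B = 20.22 N·m.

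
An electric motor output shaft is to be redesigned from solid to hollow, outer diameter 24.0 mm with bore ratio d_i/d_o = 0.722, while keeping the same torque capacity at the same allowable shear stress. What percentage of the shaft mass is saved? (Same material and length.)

Equal τ_max and T ⇒ the solid shaft needs d_s³ = d_o³(1−k⁴), so d_s = 24.0·(1−0.722⁴)^(1/3) = 21.59 mm.
Area ratio A_h/A_s = d_o²(1−k²)/d_s² = (1−k²)/(1−k⁴)^(2/3) = 0.5914.
Mass saving = 1 − 0.5914 = 40.9 %.

40.9 %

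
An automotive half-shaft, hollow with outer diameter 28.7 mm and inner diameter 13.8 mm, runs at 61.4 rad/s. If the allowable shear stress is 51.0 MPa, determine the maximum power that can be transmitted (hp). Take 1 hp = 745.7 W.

18.4 hp

J = π(d_o⁴ − d_i⁴)/32 = π(0.0287⁴ − 0.0138⁴)/32 = 6.305×10^-8 m⁴.
T_max = τ_allow·J/r = 5.10×10^7 × 6.305×10^-8 / 0.0143 = 224.1 N·m.
ω = 61.4 rad/s, so P_max = T_max·ω = 1.376×10^4 W.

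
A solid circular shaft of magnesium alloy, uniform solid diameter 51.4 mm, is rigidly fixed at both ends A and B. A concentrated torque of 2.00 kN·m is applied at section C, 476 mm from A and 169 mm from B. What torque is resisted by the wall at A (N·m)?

524 N·m

With uniform GJ and both ends fixed, compatibility θ_AC = θ_CB gives T_A·a = T_B·b, together with T_A + T_B = T₀.
T_A = T₀·b/(a+b) = 2000·169/645.0 = 524.0 N·m; T_B = 1476 N·m.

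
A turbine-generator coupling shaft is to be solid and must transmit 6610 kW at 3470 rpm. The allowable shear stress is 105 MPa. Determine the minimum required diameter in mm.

ω = 2π·3470/60 = 363.4 rad/s, so T = P/ω = 6610×10³ / 363.4 = 18190 N·m.
For a solid shaft τ_max = 16T/(πd³), so d = (16T/(π τ_allow))^(1/3) = (16·18190/(π·1.05×10^8))^(1/3) = 0.09591 m.

95.9 mm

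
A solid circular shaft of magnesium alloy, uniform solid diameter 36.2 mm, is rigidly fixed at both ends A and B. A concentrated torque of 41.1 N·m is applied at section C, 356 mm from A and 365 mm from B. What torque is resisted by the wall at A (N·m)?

With uniform GJ and both ends fixed, compatibility θ_AC = θ_CB gives T_A·a = T_B·b, together with T_A + T_B = T₀.
T_A = T₀·b/(a+b) = 41.10·365/721.0 = 20.81 N·m; T_B = 20.29 N·m.

20.8 N·m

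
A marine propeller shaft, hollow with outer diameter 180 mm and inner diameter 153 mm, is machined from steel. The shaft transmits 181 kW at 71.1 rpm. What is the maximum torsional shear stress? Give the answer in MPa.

ω = 2π·71.1/60 = 7.446 rad/s, so T = P/ω = 181×10³ / 7.446 = 24310 N·m.
J = π(d_o⁴ − d_i⁴)/32 = π(0.180⁴ − 0.153⁴)/32 = 4.926×10^-5 m⁴.
τ_max = T·r/J = 24310 × 0.0900 / 4.926×10^-5 = 4.441×10^7 Pa.

44.4 MPa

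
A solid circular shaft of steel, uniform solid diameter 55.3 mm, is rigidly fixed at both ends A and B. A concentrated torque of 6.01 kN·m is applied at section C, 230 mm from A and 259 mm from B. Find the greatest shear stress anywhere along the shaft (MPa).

With uniform GJ and both ends fixed, compatibility θ_AC = θ_CB gives T_A·a = T_B·b, together with T_A + T_B = T₀.
T_A = T₀·b/(a+b) = 6010·259/489.0 = 3183 N·m; T_B = 2827 N·m.
τ in each portion: τ_AC = 9.59×10^7 Pa, τ_CB = 8.51×10^7 Pa; maximum is in AC.
τ_max = T_AC·r/J = 3183·0.0276/9.18×10^-7 = 9.587×10^7 Pa.

95.9 MPa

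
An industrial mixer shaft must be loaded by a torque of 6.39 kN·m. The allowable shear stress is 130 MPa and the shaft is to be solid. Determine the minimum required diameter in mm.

For a solid shaft τ_max = 16T/(πd³), so d = (16T/(π τ_allow))^(1/3) = (16·6390/(π·1.30×10^8))^(1/3) = 0.06302 m.

63.0 mm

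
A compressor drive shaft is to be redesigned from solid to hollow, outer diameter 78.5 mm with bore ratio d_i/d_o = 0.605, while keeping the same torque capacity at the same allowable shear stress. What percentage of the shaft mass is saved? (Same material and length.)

Equal τ_max and T ⇒ the solid shaft needs d_s³ = d_o³(1−k⁴), so d_s = 78.5·(1−0.605⁴)^(1/3) = 74.82 mm.
Area ratio A_h/A_s = d_o²(1−k²)/d_s² = (1−k²)/(1−k⁴)^(2/3) = 0.6978.
Mass saving = 1 − 0.6978 = 30.2 %.

30.2 %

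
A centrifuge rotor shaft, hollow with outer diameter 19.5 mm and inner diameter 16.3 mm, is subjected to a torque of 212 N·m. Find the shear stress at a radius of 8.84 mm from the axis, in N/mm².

J = π(d_o⁴ − d_i⁴)/32 = π(0.0195⁴ − 0.0163⁴)/32 = 7.265×10^-9 m⁴.
Shear stress varies linearly with radius: τ = T·r/J = 212.0 × 0.00884 / 7.265×10^-9 = 2.580×10^8 Pa.

258 N/mm²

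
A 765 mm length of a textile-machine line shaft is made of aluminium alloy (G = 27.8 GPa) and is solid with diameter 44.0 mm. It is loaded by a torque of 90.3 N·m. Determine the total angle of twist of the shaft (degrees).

J = πd⁴/32 = π(0.0440)⁴/32 = 3.680×10^-7 m⁴.
θ = T·L/(G·J) = 90.30 × 0.765 / (27.8×10⁹ × 3.680×10^-7) = 6.753×10^-3 rad.

0.387°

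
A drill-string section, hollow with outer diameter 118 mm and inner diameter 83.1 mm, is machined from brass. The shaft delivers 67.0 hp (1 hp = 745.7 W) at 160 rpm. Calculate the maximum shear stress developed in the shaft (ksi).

1.78 ksi

ω = 2π·160/60 = 16.76 rad/s, so T = P/ω = 67.0×745.7 / 16.76 = 2982 N·m.
J = π(d_o⁴ − d_i⁴)/32 = π(0.118⁴ − 0.0831⁴)/32 = 1.435×10^-5 m⁴.
τ_max = T·r/J = 2982 × 0.0590 / 1.435×10^-5 = 1.226×10^7 Pa.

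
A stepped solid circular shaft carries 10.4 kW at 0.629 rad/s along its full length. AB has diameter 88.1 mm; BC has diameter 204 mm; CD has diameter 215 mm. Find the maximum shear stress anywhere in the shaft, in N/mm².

ω = 0.629 rad/s, so T = P/ω = 10.4×10³ / 0.6290 = 16530 N·m.
Under the same torque, τ_max = 16T/(πd³) is largest where d is smallest — segment AB (d = 88.1 mm).
τ_max = 16·16530/(π·(0.0881)³) = 1.231×10^8 Pa.

123 N/mm²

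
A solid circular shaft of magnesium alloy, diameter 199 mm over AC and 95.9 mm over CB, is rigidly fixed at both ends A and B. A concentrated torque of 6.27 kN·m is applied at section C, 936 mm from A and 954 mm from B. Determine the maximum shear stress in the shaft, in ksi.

0.558 ksi

Compatibility: T_A·a/J_AC = T_B·b/J_CB with T_A + T_B = T₀.
J_AC = 1.54×10^-4 m⁴, J_CB = 8.30×10^-6 m⁴, so T_A = T₀·(J_AC/a)/((J_AC/a)+(J_CB/b)) = 5955 N·m, T_B = 315.1 N·m.
τ in each portion: τ_AC = 3.85×10^6 Pa, τ_CB = 1.82×10^6 Pa; maximum is in AC.
τ_max = T_AC·r/J = 5955·0.0995/1.54×10^-4 = 3.848×10^6 Pa.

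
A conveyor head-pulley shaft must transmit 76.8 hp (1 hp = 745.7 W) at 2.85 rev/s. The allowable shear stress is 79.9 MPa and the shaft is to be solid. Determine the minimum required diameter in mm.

58.9 mm

ω = 2π·2.85 = 17.91 rad/s, so T = P/ω = 76.8×745.7 / 17.91 = 3198 N·m.
For a solid shaft τ_max = 16T/(πd³), so d = (16T/(π τ_allow))^(1/3) = (16·3198/(π·7.99×10^7))^(1/3) = 0.05885 m.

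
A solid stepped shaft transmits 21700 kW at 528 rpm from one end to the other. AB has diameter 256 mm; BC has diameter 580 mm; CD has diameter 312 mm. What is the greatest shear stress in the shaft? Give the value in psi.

17300 psi

ω = 2π·528/60 = 55.29 rad/s, so T = P/ω = 21700×10³ / 55.29 = 392500 N·m.
Under the same torque, τ_max = 16T/(πd³) is largest where d is smallest — segment AB (d = 256 mm).
τ_max = 16·392500/(π·(0.256)³) = 1.191×10^8 Pa.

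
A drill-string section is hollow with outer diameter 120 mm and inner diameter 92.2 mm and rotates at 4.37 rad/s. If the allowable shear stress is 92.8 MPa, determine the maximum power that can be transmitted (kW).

J = π(d_o⁴ − d_i⁴)/32 = π(0.120⁴ − 0.0922⁴)/32 = 1.326×10^-5 m⁴.
T_max = τ_allow·J/r = 9.28×10^7 × 1.326×10^-5 / 0.0600 = 20510 N·m.
ω = 4.37 rad/s, so P_max = T_max·ω = 8.964×10^4 W.

89.6 kW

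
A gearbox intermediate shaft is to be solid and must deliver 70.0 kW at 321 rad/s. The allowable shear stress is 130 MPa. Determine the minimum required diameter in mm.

ω = 321 rad/s, so T = P/ω = 70.0×10³ / 321.0 = 218.1 N·m.
For a solid shaft τ_max = 16T/(πd³), so d = (16T/(π τ_allow))^(1/3) = (16·218.1/(π·1.30×10^8))^(1/3) = 0.02044 m.

20.4 mm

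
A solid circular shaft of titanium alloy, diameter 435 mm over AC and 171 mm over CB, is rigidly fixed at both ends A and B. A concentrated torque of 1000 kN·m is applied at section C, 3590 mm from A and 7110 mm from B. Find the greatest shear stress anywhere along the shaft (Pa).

6.11e7 Pa

Compatibility: T_A·a/J_AC = T_B·b/J_CB with T_A + T_B = T₀.
J_AC = 3.52×10^-3 m⁴, J_CB = 8.39×10^-5 m⁴, so T_A = T₀·(J_AC/a)/((J_AC/a)+(J_CB/b)) = 988100 N·m, T_B = 11910 N·m.
τ in each portion: τ_AC = 6.11×10^7 Pa, τ_CB = 1.21×10^7 Pa; maximum is in AC.
τ_max = T_AC·r/J = 988100·0.217/3.52×10^-3 = 6.114×10^7 Pa.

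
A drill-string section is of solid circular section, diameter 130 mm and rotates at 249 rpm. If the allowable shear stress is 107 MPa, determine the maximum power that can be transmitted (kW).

1200 kW

J = πd⁴/32 = π(0.130)⁴/32 = 2.804×10^-5 m⁴.
T_max = τ_allow·J/r = 1.07×10^8 × 2.804×10^-5 / 0.0650 = 46160 N·m.
ω = 2π·249/60 = 26.08 rad/s, so P_max = T_max·ω = 1.204×10^6 W.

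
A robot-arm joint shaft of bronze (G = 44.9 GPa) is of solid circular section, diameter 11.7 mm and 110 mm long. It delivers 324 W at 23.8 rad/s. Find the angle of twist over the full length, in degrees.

1.04°

ω = 23.8 rad/s, so T = P/ω = 324 / 23.80 = 13.61 N·m.
J = πd⁴/32 = π(0.0117)⁴/32 = 1.840×10^-9 m⁴.
θ = T·L/(G·J) = 13.61 × 0.110 / (44.9×10⁹ × 1.840×10^-9) = 0.01813 rad.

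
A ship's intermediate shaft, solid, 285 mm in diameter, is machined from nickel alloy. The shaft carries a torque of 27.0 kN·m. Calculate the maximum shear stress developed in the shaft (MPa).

5.94 MPa

J = πd⁴/32 = π(0.285)⁴/32 = 6.477×10^-4 m⁴.
τ_max = T·r/J = 27000 × 0.142 / 6.477×10^-4 = 5.940×10^6 Pa.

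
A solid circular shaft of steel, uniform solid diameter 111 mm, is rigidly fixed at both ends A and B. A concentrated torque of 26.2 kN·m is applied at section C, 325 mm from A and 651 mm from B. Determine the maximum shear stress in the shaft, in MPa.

With uniform GJ and both ends fixed, compatibility θ_AC = θ_CB gives T_A·a = T_B·b, together with T_A + T_B = T₀.
T_A = T₀·b/(a+b) = 26200·651/976.0 = 17480 N·m; T_B = 8724 N·m.
τ in each portion: τ_AC = 6.51×10^7 Pa, τ_CB = 3.25×10^7 Pa; maximum is in AC.
τ_max = T_AC·r/J = 17480·0.0555/1.49×10^-5 = 6.508×10^7 Pa.

65.1 MPa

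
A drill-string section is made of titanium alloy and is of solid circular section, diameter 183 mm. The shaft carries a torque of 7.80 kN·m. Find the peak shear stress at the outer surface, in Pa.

J = πd⁴/32 = π(0.183)⁴/32 = 1.101×10^-4 m⁴.
τ_max = T·r/J = 7800 × 0.0915 / 1.101×10^-4 = 6.482×10^6 Pa.

6.48e6 Pa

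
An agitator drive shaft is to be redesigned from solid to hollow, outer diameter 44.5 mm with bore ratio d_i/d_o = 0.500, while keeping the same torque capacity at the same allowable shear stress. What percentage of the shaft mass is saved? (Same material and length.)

Equal τ_max and T ⇒ the solid shaft needs d_s³ = d_o³(1−k⁴), so d_s = 44.5·(1−0.500⁴)^(1/3) = 43.55 mm.
Area ratio A_h/A_s = d_o²(1−k²)/d_s² = (1−k²)/(1−k⁴)^(2/3) = 0.7830.
Mass saving = 1 − 0.7830 = 21.7 %.

21.7 %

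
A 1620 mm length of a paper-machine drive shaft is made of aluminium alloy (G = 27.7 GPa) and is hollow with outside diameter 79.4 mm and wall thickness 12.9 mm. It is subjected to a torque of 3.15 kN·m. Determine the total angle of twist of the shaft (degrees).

J = π(d_o⁴ − d_i⁴)/32 = π(0.0794⁴ − 0.0536⁴)/32 = 3.092×10^-6 m⁴.
θ = T·L/(G·J) = 3150 × 1.62 / (27.7×10⁹ × 3.092×10^-6) = 0.05959 rad.

3.41°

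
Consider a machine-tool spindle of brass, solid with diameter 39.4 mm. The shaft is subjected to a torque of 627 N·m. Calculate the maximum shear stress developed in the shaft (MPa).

52.2 MPa

J = πd⁴/32 = π(0.0394)⁴/32 = 2.366×10^-7 m⁴.
τ_max = T·r/J = 627.0 × 0.0197 / 2.366×10^-7 = 5.221×10^7 Pa.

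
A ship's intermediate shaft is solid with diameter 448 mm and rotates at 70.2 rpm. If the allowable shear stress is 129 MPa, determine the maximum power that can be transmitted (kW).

J = πd⁴/32 = π(0.448)⁴/32 = 3.955×10^-3 m⁴.
T_max = τ_allow·J/r = 1.29×10^8 × 3.955×10^-3 / 0.224 = 2.277e6 N·m.
ω = 2π·70.2/60 = 7.351 rad/s, so P_max = T_max·ω = 1.674×10^7 W.

16700 kW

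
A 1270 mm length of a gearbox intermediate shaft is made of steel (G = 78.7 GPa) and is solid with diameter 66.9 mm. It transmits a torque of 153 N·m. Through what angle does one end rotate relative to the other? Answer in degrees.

0.0719°

J = πd⁴/32 = π(0.0669)⁴/32 = 1.967×10^-6 m⁴.
θ = T·L/(G·J) = 153.0 × 1.27 / (78.7×10⁹ × 1.967×10^-6) = 1.255×10^-3 rad.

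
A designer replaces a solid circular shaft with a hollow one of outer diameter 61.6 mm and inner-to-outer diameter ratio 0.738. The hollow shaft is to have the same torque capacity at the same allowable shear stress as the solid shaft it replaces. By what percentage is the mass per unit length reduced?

42.4 %

Equal τ_max and T ⇒ the solid shaft needs d_s³ = d_o³(1−k⁴), so d_s = 61.6·(1−0.738⁴)^(1/3) = 54.78 mm.
Area ratio A_h/A_s = d_o²(1−k²)/d_s² = (1−k²)/(1−k⁴)^(2/3) = 0.5757.
Mass saving = 1 − 0.5757 = 42.4 %.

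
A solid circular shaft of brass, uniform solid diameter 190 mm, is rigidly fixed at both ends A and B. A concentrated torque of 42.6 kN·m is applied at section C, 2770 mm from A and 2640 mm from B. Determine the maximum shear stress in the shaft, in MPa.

With uniform GJ and both ends fixed, compatibility θ_AC = θ_CB gives T_A·a = T_B·b, together with T_A + T_B = T₀.
T_A = T₀·b/(a+b) = 42600·2640/5410 = 20790 N·m; T_B = 21810 N·m.
τ in each portion: τ_AC = 1.54×10^7 Pa, τ_CB = 1.62×10^7 Pa; maximum is in CB.
τ_max = T_CB·r/J = 21810·0.0950/1.28×10^-4 = 1.620×10^7 Pa.

16.2 MPa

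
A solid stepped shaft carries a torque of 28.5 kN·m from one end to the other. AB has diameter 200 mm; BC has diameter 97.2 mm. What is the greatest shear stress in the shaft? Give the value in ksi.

22.9 ksi

Under the same torque, τ_max = 16T/(πd³) is largest where d is smallest — segment BC (d = 97.2 mm).
τ_max = 16·28500/(π·(0.0972)³) = 1.581×10^8 Pa.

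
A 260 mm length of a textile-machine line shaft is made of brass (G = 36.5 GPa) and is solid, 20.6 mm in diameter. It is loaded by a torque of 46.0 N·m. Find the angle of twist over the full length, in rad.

0.0185 rad

J = πd⁴/32 = π(0.0206)⁴/32 = 1.768×10^-8 m⁴.
θ = T·L/(G·J) = 46.00 × 0.260 / (36.5×10⁹ × 1.768×10^-8) = 0.01853 rad.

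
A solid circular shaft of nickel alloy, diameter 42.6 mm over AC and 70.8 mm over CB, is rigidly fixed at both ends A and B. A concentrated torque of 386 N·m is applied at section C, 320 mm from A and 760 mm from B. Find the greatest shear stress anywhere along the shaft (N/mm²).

6.04 N/mm²

Compatibility: T_A·a/J_AC = T_B·b/J_CB with T_A + T_B = T₀.
J_AC = 3.23×10^-7 m⁴, J_CB = 2.47×10^-6 m⁴, so T_A = T₀·(J_AC/a)/((J_AC/a)+(J_CB/b)) = 91.63 N·m, T_B = 294.4 N·m.
τ in each portion: τ_AC = 6.04×10^6 Pa, τ_CB = 4.22×10^6 Pa; maximum is in AC.
τ_max = T_AC·r/J = 91.63·0.0213/3.23×10^-7 = 6.037×10^6 Pa.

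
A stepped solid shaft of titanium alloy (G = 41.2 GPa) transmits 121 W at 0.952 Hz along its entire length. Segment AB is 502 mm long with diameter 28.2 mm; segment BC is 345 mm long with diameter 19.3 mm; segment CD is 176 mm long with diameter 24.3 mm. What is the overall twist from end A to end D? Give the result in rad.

0.0189 rad

ω = 2π·0.952 = 5.982 rad/s, so T = P/ω = 121 / 5.982 = 20.23 N·m.
J_AB = π(0.0282)⁴/32 = 6.21×10^-8 m⁴; J_BC = π(0.0193)⁴/32 = 1.36×10^-8 m⁴; J_CD = π(0.0243)⁴/32 = 3.42×10^-8 m⁴.
θ = (T/G)·Σ L_i/J_i = (20.23/41.2×10⁹)·(0.502/6.21×10^-8 + 0.345/1.36×10^-8 + 0.176/3.42×10^-8) = 0.01893 rad.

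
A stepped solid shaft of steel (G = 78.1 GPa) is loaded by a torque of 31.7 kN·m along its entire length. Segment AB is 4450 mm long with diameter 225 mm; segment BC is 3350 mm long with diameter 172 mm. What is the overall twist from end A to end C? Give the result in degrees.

1.32°

J_AB = π(0.225)⁴/32 = 2.52×10^-4 m⁴; J_BC = π(0.172)⁴/32 = 8.59×10^-5 m⁴.
θ = (T/G)·Σ L_i/J_i = (31700/78.1×10⁹)·(4.45/2.52×10^-4 + 3.35/8.59×10^-5) = 0.02300 rad.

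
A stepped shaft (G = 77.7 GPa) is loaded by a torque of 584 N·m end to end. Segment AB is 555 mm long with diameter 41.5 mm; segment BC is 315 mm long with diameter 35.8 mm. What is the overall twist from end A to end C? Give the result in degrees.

J_AB = π(0.0415)⁴/32 = 2.91×10^-7 m⁴; J_BC = π(0.0358)⁴/32 = 1.61×10^-7 m⁴.
θ = (T/G)·Σ L_i/J_i = (584.0/77.7×10⁹)·(0.555/2.91×10^-7 + 0.315/1.61×10^-7) = 0.02901 rad.

1.66°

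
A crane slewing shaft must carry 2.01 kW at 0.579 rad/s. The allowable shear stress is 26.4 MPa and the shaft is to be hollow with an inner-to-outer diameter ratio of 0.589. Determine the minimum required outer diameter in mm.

ω = 0.579 rad/s, so T = P/ω = 2.01×10³ / 0.5790 = 3472 N·m.
For a hollow shaft with d_i/d_o = 0.589: τ_max = 16T/(π d_o³ (1−k⁴)), so d_o = [16T/(π τ_allow (1−k⁴))]^(1/3) = [16·3472/(π·2.64×10^7·0.8796)]^(1/3) = 0.09131 m.

91.3 mm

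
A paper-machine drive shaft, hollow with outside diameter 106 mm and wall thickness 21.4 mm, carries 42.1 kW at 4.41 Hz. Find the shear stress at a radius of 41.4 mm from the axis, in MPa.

ω = 2π·4.41 = 27.71 rad/s, so T = P/ω = 42.1×10³ / 27.71 = 1519 N·m.
J = π(d_o⁴ − d_i⁴)/32 = π(0.106⁴ − 0.0632⁴)/32 = 1.083×10^-5 m⁴.
Shear stress varies linearly with radius: τ = T·r/J = 1519 × 0.0414 / 1.083×10^-5 = 5.809×10^6 Pa.

5.81 MPa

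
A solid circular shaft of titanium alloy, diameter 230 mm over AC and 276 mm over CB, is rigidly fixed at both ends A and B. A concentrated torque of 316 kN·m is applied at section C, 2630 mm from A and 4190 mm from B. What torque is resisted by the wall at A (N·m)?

Compatibility: T_A·a/J_AC = T_B·b/J_CB with T_A + T_B = T₀.
J_AC = 2.75×10^-4 m⁴, J_CB = 5.70×10^-4 m⁴, so T_A = T₀·(J_AC/a)/((J_AC/a)+(J_CB/b)) = 137300 N·m, T_B = 178700 N·m.

137000 N·m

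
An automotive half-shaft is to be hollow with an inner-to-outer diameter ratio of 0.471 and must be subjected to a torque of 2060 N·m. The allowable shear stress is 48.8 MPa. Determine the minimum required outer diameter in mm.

For a hollow shaft with d_i/d_o = 0.471: τ_max = 16T/(π d_o³ (1−k⁴)), so d_o = [16T/(π τ_allow (1−k⁴))]^(1/3) = [16·2060/(π·4.88×10^7·0.9508)]^(1/3) = 0.06092 m.

60.9 mm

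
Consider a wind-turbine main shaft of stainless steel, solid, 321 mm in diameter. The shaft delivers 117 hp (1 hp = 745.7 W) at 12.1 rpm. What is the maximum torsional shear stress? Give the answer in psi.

1540 psi

ω = 2π·12.1/60 = 1.267 rad/s, so T = P/ω = 117×745.7 / 1.267 = 68860 N·m.
J = πd⁴/32 = π(0.321)⁴/32 = 1.042×10^-3 m⁴.
τ_max = T·r/J = 68860 × 0.161 / 1.042×10^-3 = 1.060×10^7 Pa.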